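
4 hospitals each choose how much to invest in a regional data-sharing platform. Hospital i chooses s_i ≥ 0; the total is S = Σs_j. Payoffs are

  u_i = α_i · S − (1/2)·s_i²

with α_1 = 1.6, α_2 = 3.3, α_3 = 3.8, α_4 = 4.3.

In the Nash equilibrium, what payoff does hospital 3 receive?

Hospital i's FOC: ∂u_i/∂s_i = α_i − s_i = 0, so s_i* = α_i.
NE contributions = (1.6, 3.3, 3.8, 4.3); S = 13.
u_3 = α_3·S − ½·(s_3)² = 3.8·13 − ½·3.8² = 42.18.

42.18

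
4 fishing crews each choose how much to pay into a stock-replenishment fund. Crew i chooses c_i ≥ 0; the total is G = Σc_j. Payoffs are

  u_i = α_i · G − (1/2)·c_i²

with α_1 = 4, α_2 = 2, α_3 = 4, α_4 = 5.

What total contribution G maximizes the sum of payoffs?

Planner FOC: ∂(Σu_j)/∂c_i = (Σα_j) − c_i = 0, so c_i^SO = Σα_j = 15 for every i; G^SO = 60.

60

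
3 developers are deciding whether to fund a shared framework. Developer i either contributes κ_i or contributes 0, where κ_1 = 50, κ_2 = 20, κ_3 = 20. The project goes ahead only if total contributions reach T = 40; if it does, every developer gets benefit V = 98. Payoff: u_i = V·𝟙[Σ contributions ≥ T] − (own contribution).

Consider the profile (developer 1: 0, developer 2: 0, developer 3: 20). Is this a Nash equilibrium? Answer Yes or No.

Total = 20 < 40: not provided.
Developer 1 (pledges 0, payoff 0): pledging 50 → total 70, payoff 48. Profitable deviation.

No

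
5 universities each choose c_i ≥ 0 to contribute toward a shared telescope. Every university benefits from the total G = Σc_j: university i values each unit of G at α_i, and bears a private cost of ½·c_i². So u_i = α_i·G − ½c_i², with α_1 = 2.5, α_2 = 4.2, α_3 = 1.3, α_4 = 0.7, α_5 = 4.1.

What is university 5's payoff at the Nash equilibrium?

44.075

University i's FOC: ∂u_i/∂c_i = α_i − c_i = 0, so c_i* = α_i.
NE contributions = (2.5, 4.2, 1.3, 0.7, 4.1); G = 12.8.
u_5 = α_5·G − ½·(c_5)² = 4.1·12.8 − ½·4.1² = 44.075.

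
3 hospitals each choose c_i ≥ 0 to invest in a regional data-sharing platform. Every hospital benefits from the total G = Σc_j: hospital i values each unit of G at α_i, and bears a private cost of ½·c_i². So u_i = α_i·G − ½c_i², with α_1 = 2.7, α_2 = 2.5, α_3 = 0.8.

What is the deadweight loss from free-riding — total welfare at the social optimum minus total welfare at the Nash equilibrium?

25.09

Hospital i's FOC: ∂u_i/∂c_i = α_i − c_i = 0, so c_i* = α_i.
NE contributions = (2.7, 2.5, 0.8); G = 6.
W^NE = (Σα)·G − ½Σα_i² = 6² − ½·14.18 = 28.91.
Planner sets c_i = Σα_j = 6 for every i, so G^SO = 3·6 = 18.
W^SO = (Σα)·G^SO − ½·3·(Σα)² = (3/2)·6² = 54.
Deadweight loss = W^SO − W^NE = 25.09.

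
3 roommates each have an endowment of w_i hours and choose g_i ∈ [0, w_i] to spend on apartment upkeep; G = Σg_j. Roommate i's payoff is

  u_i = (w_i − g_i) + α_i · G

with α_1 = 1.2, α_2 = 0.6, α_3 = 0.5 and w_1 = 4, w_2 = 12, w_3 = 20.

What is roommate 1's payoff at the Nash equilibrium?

4.8

∂u_i/∂g_i = α_i − 1, so roommate i contributes w_i if α_i > 1, else 0.
α_i > 1 for i ∈ {1}; NE contributions (4, 0, 0), G = 4.
u_1 = (4 − 4) + 1.2·4 = 4.8.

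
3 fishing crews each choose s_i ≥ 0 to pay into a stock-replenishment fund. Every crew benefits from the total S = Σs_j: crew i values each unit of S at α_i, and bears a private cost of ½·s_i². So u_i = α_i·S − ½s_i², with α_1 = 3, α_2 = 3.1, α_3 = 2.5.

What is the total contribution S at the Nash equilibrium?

8.6

Crew i's FOC: ∂u_i/∂s_i = α_i − s_i = 0, so s_i* = α_i.
NE contributions = (3, 3.1, 2.5); S = 8.6.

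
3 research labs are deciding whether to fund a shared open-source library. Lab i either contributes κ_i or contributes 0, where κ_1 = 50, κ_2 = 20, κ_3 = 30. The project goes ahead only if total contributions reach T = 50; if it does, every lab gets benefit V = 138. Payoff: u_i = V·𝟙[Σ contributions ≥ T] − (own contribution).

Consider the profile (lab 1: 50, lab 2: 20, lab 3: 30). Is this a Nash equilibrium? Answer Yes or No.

Total = 100 ≥ 50: provided.
Lab 1 (pledges 50, payoff 88): dropping to 0 → total 50, payoff 138. Profitable deviation.

No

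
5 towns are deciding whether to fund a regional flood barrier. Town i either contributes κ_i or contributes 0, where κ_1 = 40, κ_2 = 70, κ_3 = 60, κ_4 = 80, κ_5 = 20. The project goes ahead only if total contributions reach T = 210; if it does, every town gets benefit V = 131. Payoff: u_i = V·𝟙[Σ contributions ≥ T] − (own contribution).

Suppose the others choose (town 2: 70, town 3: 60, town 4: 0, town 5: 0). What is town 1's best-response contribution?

0

Others' total = 130. Even contributing 40 gives 170 < 210: no benefit either way.
Best response: 0.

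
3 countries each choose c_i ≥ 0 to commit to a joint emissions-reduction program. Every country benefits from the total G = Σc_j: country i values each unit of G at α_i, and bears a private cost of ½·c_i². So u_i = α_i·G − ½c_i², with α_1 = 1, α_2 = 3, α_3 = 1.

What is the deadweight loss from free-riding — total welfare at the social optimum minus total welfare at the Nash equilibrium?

18

Country i's FOC: ∂u_i/∂c_i = α_i − c_i = 0, so c_i* = α_i.
NE contributions = (1, 3, 1); G = 5.
W^NE = (Σα)·G − ½Σα_i² = 5² − ½·11 = 19.5.
Planner sets c_i = Σα_j = 5 for every i, so G^SO = 3·5 = 15.
W^SO = (Σα)·G^SO − ½·3·(Σα)² = (3/2)·5² = 37.5.
Deadweight loss = W^SO − W^NE = 18.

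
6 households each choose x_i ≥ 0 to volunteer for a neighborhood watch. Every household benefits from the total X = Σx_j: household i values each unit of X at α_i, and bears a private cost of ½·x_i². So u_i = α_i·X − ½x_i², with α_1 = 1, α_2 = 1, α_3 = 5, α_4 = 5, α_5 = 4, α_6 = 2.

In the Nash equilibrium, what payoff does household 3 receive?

77.5

Household i's FOC: ∂u_i/∂x_i = α_i − x_i = 0, so x_i* = α_i.
NE contributions = (1, 1, 5, 5, 4, 2); X = 18.
u_3 = α_3·X − ½·(x_3)² = 5·18 − ½·5² = 77.5.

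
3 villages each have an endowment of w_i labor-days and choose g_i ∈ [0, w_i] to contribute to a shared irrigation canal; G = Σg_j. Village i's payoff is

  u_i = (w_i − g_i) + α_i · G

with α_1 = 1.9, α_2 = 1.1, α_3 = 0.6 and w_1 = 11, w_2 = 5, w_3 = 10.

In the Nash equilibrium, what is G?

∂u_i/∂g_i = α_i − 1, so village i contributes w_i if α_i > 1, else 0.
α_i > 1 for i ∈ {1, 2}; NE contributions (11, 5, 0), G = 16.

16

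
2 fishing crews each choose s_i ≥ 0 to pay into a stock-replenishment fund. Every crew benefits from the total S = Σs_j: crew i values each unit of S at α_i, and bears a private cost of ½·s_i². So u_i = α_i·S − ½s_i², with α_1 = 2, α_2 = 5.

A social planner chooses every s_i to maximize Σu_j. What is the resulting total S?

Planner FOC: ∂(Σu_j)/∂s_i = (Σα_j) − s_i = 0, so s_i^SO = Σα_j = 7 for every i; S^SO = 14.

14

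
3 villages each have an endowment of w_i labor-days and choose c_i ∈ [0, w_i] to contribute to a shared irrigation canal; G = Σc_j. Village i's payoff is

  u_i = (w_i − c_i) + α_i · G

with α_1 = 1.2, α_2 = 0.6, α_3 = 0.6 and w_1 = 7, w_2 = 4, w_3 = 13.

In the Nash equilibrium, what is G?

7

∂u_i/∂c_i = α_i − 1, so village i contributes w_i if α_i > 1, else 0.
α_i > 1 for i ∈ {1}; NE contributions (7, 0, 0), G = 7.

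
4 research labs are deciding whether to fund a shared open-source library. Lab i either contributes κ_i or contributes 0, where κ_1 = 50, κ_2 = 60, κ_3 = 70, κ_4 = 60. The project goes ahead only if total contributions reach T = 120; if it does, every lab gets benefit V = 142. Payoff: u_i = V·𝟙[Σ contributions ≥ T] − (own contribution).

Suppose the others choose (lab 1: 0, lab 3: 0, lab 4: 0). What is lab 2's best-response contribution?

Others' total = 0. Even contributing 60 gives 60 < 120: no benefit either way.
Best response: 0.

0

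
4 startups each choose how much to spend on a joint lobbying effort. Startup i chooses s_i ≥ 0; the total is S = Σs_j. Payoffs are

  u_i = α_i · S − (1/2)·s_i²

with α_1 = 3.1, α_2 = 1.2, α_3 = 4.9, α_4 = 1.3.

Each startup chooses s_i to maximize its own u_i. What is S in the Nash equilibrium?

Startup i's FOC: ∂u_i/∂s_i = α_i − s_i = 0, so s_i* = α_i.
NE contributions = (3.1, 1.2, 4.9, 1.3); S = 10.5.

10.5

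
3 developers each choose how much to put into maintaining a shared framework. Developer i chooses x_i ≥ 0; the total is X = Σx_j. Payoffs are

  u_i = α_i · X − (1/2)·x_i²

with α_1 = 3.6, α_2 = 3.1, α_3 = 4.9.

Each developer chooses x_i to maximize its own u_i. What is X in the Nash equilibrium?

11.6

Developer i's FOC: ∂u_i/∂x_i = α_i − x_i = 0, so x_i* = α_i.
NE contributions = (3.6, 3.1, 4.9); X = 11.6.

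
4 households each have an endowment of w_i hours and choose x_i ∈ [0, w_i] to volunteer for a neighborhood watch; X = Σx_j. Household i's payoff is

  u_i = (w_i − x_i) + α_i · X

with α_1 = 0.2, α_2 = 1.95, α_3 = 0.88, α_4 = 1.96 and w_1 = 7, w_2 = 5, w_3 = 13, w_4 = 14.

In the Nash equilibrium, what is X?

19

∂u_i/∂x_i = α_i − 1, so household i contributes w_i if α_i > 1, else 0.
α_i > 1 for i ∈ {2, 4}; NE contributions (0, 5, 0, 14), X = 19.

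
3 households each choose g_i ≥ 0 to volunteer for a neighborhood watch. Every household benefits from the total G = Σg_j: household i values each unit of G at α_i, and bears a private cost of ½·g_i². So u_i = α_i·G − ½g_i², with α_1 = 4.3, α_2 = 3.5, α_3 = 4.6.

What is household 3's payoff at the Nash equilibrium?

46.46

Household i's FOC: ∂u_i/∂g_i = α_i − g_i = 0, so g_i* = α_i.
NE contributions = (4.3, 3.5, 4.6); G = 12.4.
u_3 = α_3·G − ½·(g_3)² = 4.6·12.4 − ½·4.6² = 46.46.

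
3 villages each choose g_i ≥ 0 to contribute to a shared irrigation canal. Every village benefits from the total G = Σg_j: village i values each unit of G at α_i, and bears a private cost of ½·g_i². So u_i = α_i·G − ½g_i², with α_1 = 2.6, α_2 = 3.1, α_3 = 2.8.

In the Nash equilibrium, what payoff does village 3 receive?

Village i's FOC: ∂u_i/∂g_i = α_i − g_i = 0, so g_i* = α_i.
NE contributions = (2.6, 3.1, 2.8); G = 8.5.
u_3 = α_3·G − ½·(g_3)² = 2.8·8.5 − ½·2.8² = 19.88.

19.88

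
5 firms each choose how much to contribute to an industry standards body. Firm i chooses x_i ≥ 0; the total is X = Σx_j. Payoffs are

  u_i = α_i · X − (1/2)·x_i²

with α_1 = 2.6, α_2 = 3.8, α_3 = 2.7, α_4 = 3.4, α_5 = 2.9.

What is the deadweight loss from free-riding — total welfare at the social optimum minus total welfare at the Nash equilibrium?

379.97

Firm i's FOC: ∂u_i/∂x_i = α_i − x_i = 0, so x_i* = α_i.
NE contributions = (2.6, 3.8, 2.7, 3.4, 2.9); X = 15.4.
W^NE = (Σα)·X − ½Σα_i² = 15.4² − ½·48.46 = 212.93.
Planner sets x_i = Σα_j = 15.4 for every i, so X^SO = 5·15.4 = 77.
W^SO = (Σα)·X^SO − ½·5·(Σα)² = (5/2)·15.4² = 592.9.
Deadweight loss = W^SO − W^NE = 379.97.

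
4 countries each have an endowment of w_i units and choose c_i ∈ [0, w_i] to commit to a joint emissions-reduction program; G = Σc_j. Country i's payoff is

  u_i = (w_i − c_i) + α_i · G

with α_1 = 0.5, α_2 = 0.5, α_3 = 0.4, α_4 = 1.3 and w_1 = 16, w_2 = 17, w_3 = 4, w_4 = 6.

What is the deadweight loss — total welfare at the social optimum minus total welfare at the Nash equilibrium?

62.9

∂u_i/∂c_i = α_i − 1, so country i contributes w_i if α_i > 1, else 0.
α_i > 1 for i ∈ {4}; NE contributions (0, 0, 0, 6), G = 6.
W^NE = Σw_i − G^NE + (Σα_i)·G^NE = 43 + 1.7·6 = 53.2.
Planner: ∂(Σu_j)/∂c_i = Σα_j − 1 = 1.7 > 0, so everyone contributes w_i; G^SO = 43, W^SO = 43 + 1.7·43 = 116.1.
Deadweight loss = 62.9.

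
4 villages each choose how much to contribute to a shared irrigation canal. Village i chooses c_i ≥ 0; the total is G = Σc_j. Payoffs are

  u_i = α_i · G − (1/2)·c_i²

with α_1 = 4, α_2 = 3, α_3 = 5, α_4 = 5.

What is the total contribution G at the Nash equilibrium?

Village i's FOC: ∂u_i/∂c_i = α_i − c_i = 0, so c_i* = α_i.
NE contributions = (4, 3, 5, 5); G = 17.

17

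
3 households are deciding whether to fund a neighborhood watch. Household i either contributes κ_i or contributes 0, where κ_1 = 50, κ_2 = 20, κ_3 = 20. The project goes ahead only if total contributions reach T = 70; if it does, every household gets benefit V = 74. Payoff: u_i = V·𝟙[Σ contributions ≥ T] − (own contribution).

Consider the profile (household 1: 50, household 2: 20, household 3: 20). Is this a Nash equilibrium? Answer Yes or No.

No

Total = 90 ≥ 70: provided.
Household 1 (pledges 50, payoff 24): dropping to 0 → total 40, payoff 0. No gain.
Household 2 (pledges 20, payoff 54): dropping to 0 → total 70, payoff 74. Profitable deviation.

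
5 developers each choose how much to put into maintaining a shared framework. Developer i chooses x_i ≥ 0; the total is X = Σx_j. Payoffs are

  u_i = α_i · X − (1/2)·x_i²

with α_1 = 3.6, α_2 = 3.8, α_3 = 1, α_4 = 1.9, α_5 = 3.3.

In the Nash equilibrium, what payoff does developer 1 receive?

42.48

Developer i's FOC: ∂u_i/∂x_i = α_i − x_i = 0, so x_i* = α_i.
NE contributions = (3.6, 3.8, 1, 1.9, 3.3); X = 13.6.
u_1 = α_1·X − ½·(x_1)² = 3.6·13.6 − ½·3.6² = 42.48.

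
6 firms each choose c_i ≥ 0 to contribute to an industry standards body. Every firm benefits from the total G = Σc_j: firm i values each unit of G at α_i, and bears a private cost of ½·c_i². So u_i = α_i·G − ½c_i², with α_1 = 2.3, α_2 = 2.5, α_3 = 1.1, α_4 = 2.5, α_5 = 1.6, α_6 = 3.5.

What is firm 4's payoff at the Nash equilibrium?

30.625

Firm i's FOC: ∂u_i/∂c_i = α_i − c_i = 0, so c_i* = α_i.
NE contributions = (2.3, 2.5, 1.1, 2.5, 1.6, 3.5); G = 13.5.
u_4 = α_4·G − ½·(c_4)² = 2.5·13.5 − ½·2.5² = 30.625.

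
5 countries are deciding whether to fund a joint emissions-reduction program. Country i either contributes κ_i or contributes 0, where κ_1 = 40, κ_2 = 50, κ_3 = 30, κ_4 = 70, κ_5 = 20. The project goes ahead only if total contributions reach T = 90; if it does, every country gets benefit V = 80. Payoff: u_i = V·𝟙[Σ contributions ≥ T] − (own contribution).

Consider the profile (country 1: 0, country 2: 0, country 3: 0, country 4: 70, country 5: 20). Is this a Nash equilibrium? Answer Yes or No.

Total = 90 ≥ 90: provided.
Country 1 (pledges 0, payoff 80): pledging 40 → total 130, payoff 40. No gain.
Country 2 (pledges 0, payoff 80): pledging 50 → total 140, payoff 30. No gain.
Country 3 (pledges 0, payoff 80): pledging 30 → total 120, payoff 50. No gain.
Country 4 (pledges 70, payoff 10): dropping to 0 → total 20, payoff 0. No gain.
Country 5 (pledges 20, payoff 60): dropping to 0 → total 70, payoff 0. No gain.

Yes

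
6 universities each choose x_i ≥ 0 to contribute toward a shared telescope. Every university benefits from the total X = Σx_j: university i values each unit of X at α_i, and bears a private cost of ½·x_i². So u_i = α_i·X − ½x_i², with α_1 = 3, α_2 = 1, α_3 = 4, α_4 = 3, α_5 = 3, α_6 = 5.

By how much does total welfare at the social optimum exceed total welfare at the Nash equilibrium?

University i's FOC: ∂u_i/∂x_i = α_i − x_i = 0, so x_i* = α_i.
NE contributions = (3, 1, 4, 3, 3, 5); X = 19.
W^NE = (Σα)·X − ½Σα_i² = 19² − ½·69 = 326.5.
Planner sets x_i = Σα_j = 19 for every i, so X^SO = 6·19 = 114.
W^SO = (Σα)·X^SO − ½·6·(Σα)² = (6/2)·19² = 1083.
Deadweight loss = W^SO − W^NE = 756.5.

756.5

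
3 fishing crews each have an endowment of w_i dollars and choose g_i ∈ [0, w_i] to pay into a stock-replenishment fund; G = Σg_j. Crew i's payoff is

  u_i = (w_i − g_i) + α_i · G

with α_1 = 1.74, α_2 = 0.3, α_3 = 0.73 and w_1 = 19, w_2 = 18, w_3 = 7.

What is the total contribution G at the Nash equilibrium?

∂u_i/∂g_i = α_i − 1, so crew i contributes w_i if α_i > 1, else 0.
α_i > 1 for i ∈ {1}; NE contributions (19, 0, 0), G = 19.

19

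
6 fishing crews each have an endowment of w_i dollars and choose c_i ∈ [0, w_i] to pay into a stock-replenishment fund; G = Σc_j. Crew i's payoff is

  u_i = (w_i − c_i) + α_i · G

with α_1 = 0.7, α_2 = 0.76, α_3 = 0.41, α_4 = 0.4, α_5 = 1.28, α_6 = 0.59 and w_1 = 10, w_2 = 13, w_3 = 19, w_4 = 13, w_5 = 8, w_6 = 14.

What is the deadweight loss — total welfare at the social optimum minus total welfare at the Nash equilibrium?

∂u_i/∂c_i = α_i − 1, so crew i contributes w_i if α_i > 1, else 0.
α_i > 1 for i ∈ {5}; NE contributions (0, 0, 0, 0, 8, 0), G = 8.
W^NE = Σw_i − G^NE + (Σα_i)·G^NE = 77 + 3.14·8 = 102.12.
Planner: ∂(Σu_j)/∂c_i = Σα_j − 1 = 3.14 > 0, so everyone contributes w_i; G^SO = 77, W^SO = 77 + 3.14·77 = 318.78.
Deadweight loss = 216.66.

216.66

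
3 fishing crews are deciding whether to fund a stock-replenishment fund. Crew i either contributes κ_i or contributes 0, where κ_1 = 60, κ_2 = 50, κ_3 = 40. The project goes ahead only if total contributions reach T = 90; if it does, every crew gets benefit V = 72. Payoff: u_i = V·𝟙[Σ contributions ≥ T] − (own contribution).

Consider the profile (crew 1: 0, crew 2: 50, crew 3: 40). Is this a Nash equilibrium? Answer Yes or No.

Total = 90 ≥ 90: provided.
Crew 1 (pledges 0, payoff 72): pledging 60 → total 150, payoff 12. No gain.
Crew 2 (pledges 50, payoff 22): dropping to 0 → total 40, payoff 0. No gain.
Crew 3 (pledges 40, payoff 32): dropping to 0 → total 50, payoff 0. No gain.

Yes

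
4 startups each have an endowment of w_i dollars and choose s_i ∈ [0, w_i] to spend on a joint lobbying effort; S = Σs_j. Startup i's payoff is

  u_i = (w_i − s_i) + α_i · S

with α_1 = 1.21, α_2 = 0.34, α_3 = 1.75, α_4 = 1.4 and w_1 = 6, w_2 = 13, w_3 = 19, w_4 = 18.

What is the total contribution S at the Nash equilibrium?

∂u_i/∂s_i = α_i − 1, so startup i contributes w_i if α_i > 1, else 0.
α_i > 1 for i ∈ {1, 3, 4}; NE contributions (6, 0, 19, 18), S = 43.

43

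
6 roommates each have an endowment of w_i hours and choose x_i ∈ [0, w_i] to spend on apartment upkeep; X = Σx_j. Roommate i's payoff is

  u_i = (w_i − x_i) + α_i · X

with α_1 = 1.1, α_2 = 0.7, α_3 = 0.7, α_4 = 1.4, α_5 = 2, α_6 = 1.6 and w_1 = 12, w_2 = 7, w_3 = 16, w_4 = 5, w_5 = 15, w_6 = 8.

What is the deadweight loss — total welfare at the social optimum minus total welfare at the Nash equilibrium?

149.5

∂u_i/∂x_i = α_i − 1, so roommate i contributes w_i if α_i > 1, else 0.
α_i > 1 for i ∈ {1, 4, 5, 6}; NE contributions (12, 0, 0, 5, 15, 8), X = 40.
W^NE = Σw_i − X^NE + (Σα_i)·X^NE = 63 + 6.5·40 = 323.
Planner: ∂(Σu_j)/∂x_i = Σα_j − 1 = 6.5 > 0, so everyone contributes w_i; X^SO = 63, W^SO = 63 + 6.5·63 = 472.5.
Deadweight loss = 149.5.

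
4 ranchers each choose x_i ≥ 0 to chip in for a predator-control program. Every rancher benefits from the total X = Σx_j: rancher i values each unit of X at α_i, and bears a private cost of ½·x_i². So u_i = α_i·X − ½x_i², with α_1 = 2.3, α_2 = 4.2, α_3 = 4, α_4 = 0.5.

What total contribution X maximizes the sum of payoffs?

44

Planner FOC: ∂(Σu_j)/∂x_i = (Σα_j) − x_i = 0, so x_i^SO = Σα_j = 11 for every i; X^SO = 44.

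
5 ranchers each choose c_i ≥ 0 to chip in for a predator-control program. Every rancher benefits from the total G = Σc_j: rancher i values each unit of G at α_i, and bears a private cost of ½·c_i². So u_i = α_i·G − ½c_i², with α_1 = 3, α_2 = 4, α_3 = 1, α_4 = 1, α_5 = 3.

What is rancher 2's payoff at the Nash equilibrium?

40

Rancher i's FOC: ∂u_i/∂c_i = α_i − c_i = 0, so c_i* = α_i.
NE contributions = (3, 4, 1, 1, 3); G = 12.
u_2 = α_2·G − ½·(c_2)² = 4·12 − ½·4² = 40.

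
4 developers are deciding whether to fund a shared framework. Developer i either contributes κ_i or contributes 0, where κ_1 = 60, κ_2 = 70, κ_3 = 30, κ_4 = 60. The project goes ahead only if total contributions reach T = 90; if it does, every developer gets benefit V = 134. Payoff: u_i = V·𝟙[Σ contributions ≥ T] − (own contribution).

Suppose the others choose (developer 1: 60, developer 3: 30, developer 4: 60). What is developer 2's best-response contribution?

Others' total = 150 ≥ 90; contributing adds cost 70 for no extra benefit.
Best response: 0.

0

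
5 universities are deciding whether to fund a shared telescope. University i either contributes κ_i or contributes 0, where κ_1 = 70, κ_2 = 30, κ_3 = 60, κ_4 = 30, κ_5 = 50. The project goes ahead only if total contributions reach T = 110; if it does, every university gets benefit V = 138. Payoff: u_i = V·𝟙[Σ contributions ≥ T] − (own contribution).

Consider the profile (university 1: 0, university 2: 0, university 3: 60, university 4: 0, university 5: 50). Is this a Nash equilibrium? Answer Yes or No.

Yes

Total = 110 ≥ 110: provided.
University 1 (pledges 0, payoff 138): pledging 70 → total 180, payoff 68. No gain.
University 2 (pledges 0, payoff 138): pledging 30 → total 140, payoff 108. No gain.
University 3 (pledges 60, payoff 78): dropping to 0 → total 50, payoff 0. No gain.
University 4 (pledges 0, payoff 138): pledging 30 → total 140, payoff 108. No gain.
University 5 (pledges 50, payoff 88): dropping to 0 → total 60, payoff 0. No gain.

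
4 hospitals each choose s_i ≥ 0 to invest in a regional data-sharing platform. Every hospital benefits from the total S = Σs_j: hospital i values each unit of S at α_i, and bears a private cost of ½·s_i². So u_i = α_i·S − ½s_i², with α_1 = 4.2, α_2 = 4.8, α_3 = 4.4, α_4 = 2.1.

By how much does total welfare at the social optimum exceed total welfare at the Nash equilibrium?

Hospital i's FOC: ∂u_i/∂s_i = α_i − s_i = 0, so s_i* = α_i.
NE contributions = (4.2, 4.8, 4.4, 2.1); S = 15.5.
W^NE = (Σα)·S − ½Σα_i² = 15.5² − ½·64.45 = 208.025.
Planner sets s_i = Σα_j = 15.5 for every i, so S^SO = 4·15.5 = 62.
W^SO = (Σα)·S^SO − ½·4·(Σα)² = (4/2)·15.5² = 480.5.
Deadweight loss = W^SO − W^NE = 272.475.

272.475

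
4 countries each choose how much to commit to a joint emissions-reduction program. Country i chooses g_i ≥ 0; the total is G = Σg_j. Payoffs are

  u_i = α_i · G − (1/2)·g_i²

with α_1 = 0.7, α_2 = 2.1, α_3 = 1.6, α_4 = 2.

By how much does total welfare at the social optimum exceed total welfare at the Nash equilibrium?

46.69

Country i's FOC: ∂u_i/∂g_i = α_i − g_i = 0, so g_i* = α_i.
NE contributions = (0.7, 2.1, 1.6, 2); G = 6.4.
W^NE = (Σα)·G − ½Σα_i² = 6.4² − ½·11.46 = 35.23.
Planner sets g_i = Σα_j = 6.4 for every i, so G^SO = 4·6.4 = 25.6.
W^SO = (Σα)·G^SO − ½·4·(Σα)² = (4/2)·6.4² = 81.92.
Deadweight loss = W^SO − W^NE = 46.69.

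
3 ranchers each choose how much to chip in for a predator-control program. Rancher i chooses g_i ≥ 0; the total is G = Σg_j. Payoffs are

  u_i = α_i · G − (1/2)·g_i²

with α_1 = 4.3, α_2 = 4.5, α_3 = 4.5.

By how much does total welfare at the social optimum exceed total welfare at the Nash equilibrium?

Rancher i's FOC: ∂u_i/∂g_i = α_i − g_i = 0, so g_i* = α_i.
NE contributions = (4.3, 4.5, 4.5); G = 13.3.
W^NE = (Σα)·G − ½Σα_i² = 13.3² − ½·58.99 = 147.395.
Planner sets g_i = Σα_j = 13.3 for every i, so G^SO = 3·13.3 = 39.9.
W^SO = (Σα)·G^SO − ½·3·(Σα)² = (3/2)·13.3² = 265.335.
Deadweight loss = W^SO − W^NE = 117.94.

117.94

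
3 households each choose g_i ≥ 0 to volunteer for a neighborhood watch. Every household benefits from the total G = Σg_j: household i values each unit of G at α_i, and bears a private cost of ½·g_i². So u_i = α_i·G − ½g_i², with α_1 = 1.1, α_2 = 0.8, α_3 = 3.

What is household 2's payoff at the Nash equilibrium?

Household i's FOC: ∂u_i/∂g_i = α_i − g_i = 0, so g_i* = α_i.
NE contributions = (1.1, 0.8, 3); G = 4.9.
u_2 = α_2·G − ½·(g_2)² = 0.8·4.9 − ½·0.8² = 3.6.

3.6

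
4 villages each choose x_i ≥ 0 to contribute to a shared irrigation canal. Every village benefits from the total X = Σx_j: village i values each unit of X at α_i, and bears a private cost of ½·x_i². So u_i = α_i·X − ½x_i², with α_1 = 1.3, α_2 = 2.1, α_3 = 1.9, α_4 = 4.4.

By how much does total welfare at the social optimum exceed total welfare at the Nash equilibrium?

108.625

Village i's FOC: ∂u_i/∂x_i = α_i − x_i = 0, so x_i* = α_i.
NE contributions = (1.3, 2.1, 1.9, 4.4); X = 9.7.
W^NE = (Σα)·X − ½Σα_i² = 9.7² − ½·29.07 = 79.555.
Planner sets x_i = Σα_j = 9.7 for every i, so X^SO = 4·9.7 = 38.8.
W^SO = (Σα)·X^SO − ½·4·(Σα)² = (4/2)·9.7² = 188.18.
Deadweight loss = W^SO − W^NE = 108.625.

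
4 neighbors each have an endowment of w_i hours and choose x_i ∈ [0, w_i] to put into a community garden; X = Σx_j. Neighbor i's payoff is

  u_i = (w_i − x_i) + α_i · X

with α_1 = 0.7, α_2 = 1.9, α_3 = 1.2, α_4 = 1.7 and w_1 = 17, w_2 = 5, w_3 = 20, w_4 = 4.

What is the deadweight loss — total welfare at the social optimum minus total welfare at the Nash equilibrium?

∂u_i/∂x_i = α_i − 1, so neighbor i contributes w_i if α_i > 1, else 0.
α_i > 1 for i ∈ {2, 3, 4}; NE contributions (0, 5, 20, 4), X = 29.
W^NE = Σw_i − X^NE + (Σα_i)·X^NE = 46 + 4.5·29 = 176.5.
Planner: ∂(Σu_j)/∂x_i = Σα_j − 1 = 4.5 > 0, so everyone contributes w_i; X^SO = 46, W^SO = 46 + 4.5·46 = 253.
Deadweight loss = 76.5.

76.5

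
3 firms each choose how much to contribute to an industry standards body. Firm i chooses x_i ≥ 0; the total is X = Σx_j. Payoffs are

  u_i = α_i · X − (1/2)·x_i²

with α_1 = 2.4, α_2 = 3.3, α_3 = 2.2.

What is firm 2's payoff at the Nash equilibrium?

20.625

Firm i's FOC: ∂u_i/∂x_i = α_i − x_i = 0, so x_i* = α_i.
NE contributions = (2.4, 3.3, 2.2); X = 7.9.
u_2 = α_2·X − ½·(x_2)² = 3.3·7.9 − ½·3.3² = 20.625.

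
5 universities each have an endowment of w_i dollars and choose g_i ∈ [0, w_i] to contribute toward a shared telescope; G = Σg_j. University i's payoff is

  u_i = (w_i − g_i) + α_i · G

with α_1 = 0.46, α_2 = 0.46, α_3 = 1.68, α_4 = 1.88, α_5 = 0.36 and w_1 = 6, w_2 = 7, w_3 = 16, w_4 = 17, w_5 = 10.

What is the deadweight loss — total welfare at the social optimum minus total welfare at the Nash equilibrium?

88.32

∂u_i/∂g_i = α_i − 1, so university i contributes w_i if α_i > 1, else 0.
α_i > 1 for i ∈ {3, 4}; NE contributions (0, 0, 16, 17, 0), G = 33.
W^NE = Σw_i − G^NE + (Σα_i)·G^NE = 56 + 3.84·33 = 182.72.
Planner: ∂(Σu_j)/∂g_i = Σα_j − 1 = 3.84 > 0, so everyone contributes w_i; G^SO = 56, W^SO = 56 + 3.84·56 = 271.04.
Deadweight loss = 88.32.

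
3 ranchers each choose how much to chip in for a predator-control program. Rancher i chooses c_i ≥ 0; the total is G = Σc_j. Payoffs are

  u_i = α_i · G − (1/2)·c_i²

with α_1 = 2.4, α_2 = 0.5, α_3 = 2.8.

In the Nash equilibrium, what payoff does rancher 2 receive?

Rancher i's FOC: ∂u_i/∂c_i = α_i − c_i = 0, so c_i* = α_i.
NE contributions = (2.4, 0.5, 2.8); G = 5.7.
u_2 = α_2·G − ½·(c_2)² = 0.5·5.7 − ½·0.5² = 2.725.

2.725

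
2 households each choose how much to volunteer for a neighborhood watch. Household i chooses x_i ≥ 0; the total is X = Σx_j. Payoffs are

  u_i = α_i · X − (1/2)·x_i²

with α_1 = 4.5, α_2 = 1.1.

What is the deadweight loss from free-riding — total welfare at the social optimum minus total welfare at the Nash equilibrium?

Household i's FOC: ∂u_i/∂x_i = α_i − x_i = 0, so x_i* = α_i.
NE contributions = (4.5, 1.1); X = 5.6.
W^NE = (Σα)·X − ½Σα_i² = 5.6² − ½·21.46 = 20.63.
Planner sets x_i = Σα_j = 5.6 for every i, so X^SO = 2·5.6 = 11.2.
W^SO = (Σα)·X^SO − ½·2·(Σα)² = (2/2)·5.6² = 31.36.
Deadweight loss = W^SO − W^NE = 10.73.

10.73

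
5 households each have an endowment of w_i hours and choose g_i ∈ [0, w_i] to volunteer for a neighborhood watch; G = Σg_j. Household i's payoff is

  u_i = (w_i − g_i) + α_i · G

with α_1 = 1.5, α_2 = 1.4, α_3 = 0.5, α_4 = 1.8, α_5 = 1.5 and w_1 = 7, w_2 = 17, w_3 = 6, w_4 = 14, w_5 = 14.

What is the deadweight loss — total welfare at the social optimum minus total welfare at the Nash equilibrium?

∂u_i/∂g_i = α_i − 1, so household i contributes w_i if α_i > 1, else 0.
α_i > 1 for i ∈ {1, 2, 4, 5}; NE contributions (7, 17, 0, 14, 14), G = 52.
W^NE = Σw_i − G^NE + (Σα_i)·G^NE = 58 + 5.7·52 = 354.4.
Planner: ∂(Σu_j)/∂g_i = Σα_j − 1 = 5.7 > 0, so everyone contributes w_i; G^SO = 58, W^SO = 58 + 5.7·58 = 388.6.
Deadweight loss = 34.2.

34.2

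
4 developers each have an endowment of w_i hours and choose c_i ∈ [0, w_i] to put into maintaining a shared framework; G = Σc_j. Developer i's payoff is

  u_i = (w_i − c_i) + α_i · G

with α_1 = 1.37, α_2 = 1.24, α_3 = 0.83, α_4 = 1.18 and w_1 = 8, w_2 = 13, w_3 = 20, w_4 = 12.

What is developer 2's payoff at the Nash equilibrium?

40.92

∂u_i/∂c_i = α_i − 1, so developer i contributes w_i if α_i > 1, else 0.
α_i > 1 for i ∈ {1, 2, 4}; NE contributions (8, 13, 0, 12), G = 33.
u_2 = (13 − 13) + 1.24·33 = 40.92.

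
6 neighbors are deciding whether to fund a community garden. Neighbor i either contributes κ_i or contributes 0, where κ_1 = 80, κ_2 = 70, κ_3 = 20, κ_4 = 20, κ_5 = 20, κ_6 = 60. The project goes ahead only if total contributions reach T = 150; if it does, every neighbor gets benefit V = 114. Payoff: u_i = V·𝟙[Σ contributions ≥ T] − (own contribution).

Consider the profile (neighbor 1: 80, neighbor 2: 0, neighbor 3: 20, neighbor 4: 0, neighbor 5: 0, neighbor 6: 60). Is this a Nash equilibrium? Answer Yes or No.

Total = 160 ≥ 150: provided.
Neighbor 1 (pledges 80, payoff 34): dropping to 0 → total 80, payoff 0. No gain.
Neighbor 2 (pledges 0, payoff 114): pledging 70 → total 230, payoff 44. No gain.
Neighbor 3 (pledges 20, payoff 94): dropping to 0 → total 140, payoff 0. No gain.
Neighbor 4 (pledges 0, payoff 114): pledging 20 → total 180, payoff 94. No gain.
Neighbor 5 (pledges 0, payoff 114): pledging 20 → total 180, payoff 94. No gain.
Neighbor 6 (pledges 60, payoff 54): dropping to 0 → total 100, payoff 0. No gain.

Yes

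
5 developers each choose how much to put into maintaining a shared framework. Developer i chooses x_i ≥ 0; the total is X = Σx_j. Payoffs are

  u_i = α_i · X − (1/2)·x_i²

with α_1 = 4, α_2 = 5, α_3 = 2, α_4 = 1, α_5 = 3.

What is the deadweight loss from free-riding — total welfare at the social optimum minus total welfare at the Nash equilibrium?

365

Developer i's FOC: ∂u_i/∂x_i = α_i − x_i = 0, so x_i* = α_i.
NE contributions = (4, 5, 2, 1, 3); X = 15.
W^NE = (Σα)·X − ½Σα_i² = 15² − ½·55 = 197.5.
Planner sets x_i = Σα_j = 15 for every i, so X^SO = 5·15 = 75.
W^SO = (Σα)·X^SO − ½·5·(Σα)² = (5/2)·15² = 562.5.
Deadweight loss = W^SO − W^NE = 365.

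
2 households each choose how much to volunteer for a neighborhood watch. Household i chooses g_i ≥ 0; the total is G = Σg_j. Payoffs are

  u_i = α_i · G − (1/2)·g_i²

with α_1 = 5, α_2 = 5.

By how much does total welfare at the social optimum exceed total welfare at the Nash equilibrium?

Household i's FOC: ∂u_i/∂g_i = α_i − g_i = 0, so g_i* = α_i.
NE contributions = (5, 5); G = 10.
W^NE = (Σα)·G − ½Σα_i² = 10² − ½·50 = 75.
Planner sets g_i = Σα_j = 10 for every i, so G^SO = 2·10 = 20.
W^SO = (Σα)·G^SO − ½·2·(Σα)² = (2/2)·10² = 100.
Deadweight loss = W^SO − W^NE = 25.

25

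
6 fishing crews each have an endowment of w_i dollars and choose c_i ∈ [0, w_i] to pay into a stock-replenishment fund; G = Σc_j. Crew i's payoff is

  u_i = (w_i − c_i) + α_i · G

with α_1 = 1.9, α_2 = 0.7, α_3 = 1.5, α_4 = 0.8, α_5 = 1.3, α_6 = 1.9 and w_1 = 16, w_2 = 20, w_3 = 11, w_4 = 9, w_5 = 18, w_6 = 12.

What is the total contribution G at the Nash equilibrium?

∂u_i/∂c_i = α_i − 1, so crew i contributes w_i if α_i > 1, else 0.
α_i > 1 for i ∈ {1, 3, 5, 6}; NE contributions (16, 0, 11, 0, 18, 12), G = 57.

57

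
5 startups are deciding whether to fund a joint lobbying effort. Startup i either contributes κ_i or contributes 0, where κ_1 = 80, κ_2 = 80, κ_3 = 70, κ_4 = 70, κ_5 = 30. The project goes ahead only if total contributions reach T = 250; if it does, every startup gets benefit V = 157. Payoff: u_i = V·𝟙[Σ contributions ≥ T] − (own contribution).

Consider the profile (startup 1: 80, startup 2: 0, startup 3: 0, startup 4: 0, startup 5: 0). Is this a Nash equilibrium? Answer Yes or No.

No

Total = 80 < 250: not provided.
Startup 1 (pledges 80, payoff -80): dropping to 0 → total 0, payoff 0. Profitable deviation.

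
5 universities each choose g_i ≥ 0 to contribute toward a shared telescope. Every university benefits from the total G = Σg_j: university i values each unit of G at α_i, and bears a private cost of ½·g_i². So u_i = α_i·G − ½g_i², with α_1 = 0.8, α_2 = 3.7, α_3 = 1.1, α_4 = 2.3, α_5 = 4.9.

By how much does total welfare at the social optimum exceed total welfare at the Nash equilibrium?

University i's FOC: ∂u_i/∂g_i = α_i − g_i = 0, so g_i* = α_i.
NE contributions = (0.8, 3.7, 1.1, 2.3, 4.9); G = 12.8.
W^NE = (Σα)·G − ½Σα_i² = 12.8² − ½·44.84 = 141.42.
Planner sets g_i = Σα_j = 12.8 for every i, so G^SO = 5·12.8 = 64.
W^SO = (Σα)·G^SO − ½·5·(Σα)² = (5/2)·12.8² = 409.6.
Deadweight loss = W^SO − W^NE = 268.18.

268.18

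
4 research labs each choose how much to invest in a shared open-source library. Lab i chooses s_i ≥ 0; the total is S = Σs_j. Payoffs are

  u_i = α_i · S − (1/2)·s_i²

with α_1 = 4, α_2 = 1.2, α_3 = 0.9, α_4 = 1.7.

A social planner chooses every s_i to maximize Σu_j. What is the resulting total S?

Planner FOC: ∂(Σu_j)/∂s_i = (Σα_j) − s_i = 0, so s_i^SO = Σα_j = 7.8 for every i; S^SO = 31.2.

31.2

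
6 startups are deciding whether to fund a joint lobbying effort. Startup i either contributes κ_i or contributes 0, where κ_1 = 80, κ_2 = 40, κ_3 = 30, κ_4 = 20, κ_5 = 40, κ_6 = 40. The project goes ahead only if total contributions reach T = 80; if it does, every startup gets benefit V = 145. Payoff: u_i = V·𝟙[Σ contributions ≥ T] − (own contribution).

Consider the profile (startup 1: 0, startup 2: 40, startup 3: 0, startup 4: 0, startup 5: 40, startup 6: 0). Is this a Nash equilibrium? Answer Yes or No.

Yes

Total = 80 ≥ 80: provided.
Startup 1 (pledges 0, payoff 145): pledging 80 → total 160, payoff 65. No gain.
Startup 2 (pledges 40, payoff 105): dropping to 0 → total 40, payoff 0. No gain.
Startup 3 (pledges 0, payoff 145): pledging 30 → total 110, payoff 115. No gain.
Startup 4 (pledges 0, payoff 145): pledging 20 → total 100, payoff 125. No gain.
Startup 5 (pledges 40, payoff 105): dropping to 0 → total 40, payoff 0. No gain.
Startup 6 (pledges 0, payoff 145): pledging 40 → total 120, payoff 105. No gain.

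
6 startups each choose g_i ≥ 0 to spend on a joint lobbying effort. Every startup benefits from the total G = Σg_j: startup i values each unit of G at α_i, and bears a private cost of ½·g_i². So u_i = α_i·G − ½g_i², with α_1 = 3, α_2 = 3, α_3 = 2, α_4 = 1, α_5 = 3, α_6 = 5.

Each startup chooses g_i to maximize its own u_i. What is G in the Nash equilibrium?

17

Startup i's FOC: ∂u_i/∂g_i = α_i − g_i = 0, so g_i* = α_i.
NE contributions = (3, 3, 2, 1, 3, 5); G = 17.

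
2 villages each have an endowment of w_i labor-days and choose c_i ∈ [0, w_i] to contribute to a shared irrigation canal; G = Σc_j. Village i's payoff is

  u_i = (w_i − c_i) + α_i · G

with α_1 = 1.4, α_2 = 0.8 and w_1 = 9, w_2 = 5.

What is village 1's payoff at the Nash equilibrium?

∂u_i/∂c_i = α_i − 1, so village i contributes w_i if α_i > 1, else 0.
α_i > 1 for i ∈ {1}; NE contributions (9, 0), G = 9.
u_1 = (9 − 9) + 1.4·9 = 12.6.

12.6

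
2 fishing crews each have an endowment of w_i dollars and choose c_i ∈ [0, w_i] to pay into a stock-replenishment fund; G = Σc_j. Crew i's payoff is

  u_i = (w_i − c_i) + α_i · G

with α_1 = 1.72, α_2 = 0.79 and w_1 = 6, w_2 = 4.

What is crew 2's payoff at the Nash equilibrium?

∂u_i/∂c_i = α_i − 1, so crew i contributes w_i if α_i > 1, else 0.
α_i > 1 for i ∈ {1}; NE contributions (6, 0), G = 6.
u_2 = (4 − 0) + 0.79·6 = 8.74.

8.74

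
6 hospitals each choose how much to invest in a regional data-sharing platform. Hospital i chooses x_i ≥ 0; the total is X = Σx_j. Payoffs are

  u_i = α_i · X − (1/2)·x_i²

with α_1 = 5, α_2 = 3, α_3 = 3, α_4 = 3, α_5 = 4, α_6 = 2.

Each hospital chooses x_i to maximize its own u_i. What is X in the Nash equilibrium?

Hospital i's FOC: ∂u_i/∂x_i = α_i − x_i = 0, so x_i* = α_i.
NE contributions = (5, 3, 3, 3, 4, 2); X = 20.

20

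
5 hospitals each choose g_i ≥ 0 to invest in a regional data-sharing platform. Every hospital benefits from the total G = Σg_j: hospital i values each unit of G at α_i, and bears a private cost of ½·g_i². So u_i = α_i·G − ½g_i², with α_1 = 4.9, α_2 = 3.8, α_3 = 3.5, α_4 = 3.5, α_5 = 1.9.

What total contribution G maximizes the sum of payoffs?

Planner FOC: ∂(Σu_j)/∂g_i = (Σα_j) − g_i = 0, so g_i^SO = Σα_j = 17.6 for every i; G^SO = 88.

88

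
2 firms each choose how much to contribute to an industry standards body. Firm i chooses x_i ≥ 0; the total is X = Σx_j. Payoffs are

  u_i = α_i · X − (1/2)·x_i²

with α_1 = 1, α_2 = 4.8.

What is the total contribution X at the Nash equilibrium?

5.8

Firm i's FOC: ∂u_i/∂x_i = α_i − x_i = 0, so x_i* = α_i.
NE contributions = (1, 4.8); X = 5.8.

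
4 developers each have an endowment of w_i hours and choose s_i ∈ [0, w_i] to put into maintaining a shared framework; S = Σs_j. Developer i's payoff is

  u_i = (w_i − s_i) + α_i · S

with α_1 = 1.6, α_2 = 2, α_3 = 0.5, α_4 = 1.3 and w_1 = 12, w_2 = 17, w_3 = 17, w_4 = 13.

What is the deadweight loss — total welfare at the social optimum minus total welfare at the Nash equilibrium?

∂u_i/∂s_i = α_i − 1, so developer i contributes w_i if α_i > 1, else 0.
α_i > 1 for i ∈ {1, 2, 4}; NE contributions (12, 17, 0, 13), S = 42.
W^NE = Σw_i − S^NE + (Σα_i)·S^NE = 59 + 4.4·42 = 243.8.
Planner: ∂(Σu_j)/∂s_i = Σα_j − 1 = 4.4 > 0, so everyone contributes w_i; S^SO = 59, W^SO = 59 + 4.4·59 = 318.6.
Deadweight loss = 74.8.

74.8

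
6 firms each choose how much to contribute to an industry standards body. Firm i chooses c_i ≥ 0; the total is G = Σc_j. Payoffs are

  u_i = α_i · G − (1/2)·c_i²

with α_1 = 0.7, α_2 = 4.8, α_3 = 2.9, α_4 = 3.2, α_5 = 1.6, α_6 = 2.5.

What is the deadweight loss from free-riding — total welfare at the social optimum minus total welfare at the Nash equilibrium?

Firm i's FOC: ∂u_i/∂c_i = α_i − c_i = 0, so c_i* = α_i.
NE contributions = (0.7, 4.8, 2.9, 3.2, 1.6, 2.5); G = 15.7.
W^NE = (Σα)·G − ½Σα_i² = 15.7² − ½·50.99 = 220.995.
Planner sets c_i = Σα_j = 15.7 for every i, so G^SO = 6·15.7 = 94.2.
W^SO = (Σα)·G^SO − ½·6·(Σα)² = (6/2)·15.7² = 739.47.
Deadweight loss = W^SO − W^NE = 518.475.

518.475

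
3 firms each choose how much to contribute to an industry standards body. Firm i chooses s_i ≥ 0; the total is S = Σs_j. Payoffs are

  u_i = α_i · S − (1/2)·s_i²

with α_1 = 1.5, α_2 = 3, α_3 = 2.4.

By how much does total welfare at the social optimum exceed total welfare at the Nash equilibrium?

Firm i's FOC: ∂u_i/∂s_i = α_i − s_i = 0, so s_i* = α_i.
NE contributions = (1.5, 3, 2.4); S = 6.9.
W^NE = (Σα)·S − ½Σα_i² = 6.9² − ½·17.01 = 39.105.
Planner sets s_i = Σα_j = 6.9 for every i, so S^SO = 3·6.9 = 20.7.
W^SO = (Σα)·S^SO − ½·3·(Σα)² = (3/2)·6.9² = 71.415.
Deadweight loss = W^SO − W^NE = 32.31.

32.31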